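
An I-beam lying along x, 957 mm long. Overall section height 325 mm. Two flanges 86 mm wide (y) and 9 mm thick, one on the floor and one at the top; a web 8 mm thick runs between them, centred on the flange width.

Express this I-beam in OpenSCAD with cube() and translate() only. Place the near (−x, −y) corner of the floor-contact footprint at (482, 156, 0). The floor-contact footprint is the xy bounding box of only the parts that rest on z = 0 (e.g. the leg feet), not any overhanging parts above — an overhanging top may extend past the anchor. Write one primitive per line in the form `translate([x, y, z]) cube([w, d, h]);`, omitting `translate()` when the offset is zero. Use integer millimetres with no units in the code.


translate([482, 156, 0]) cube([957, 86, 9]);
translate([482, 195, 9]) cube([957, 8, 307]);
translate([482, 156, 316]) cube([957, 86, 9]);


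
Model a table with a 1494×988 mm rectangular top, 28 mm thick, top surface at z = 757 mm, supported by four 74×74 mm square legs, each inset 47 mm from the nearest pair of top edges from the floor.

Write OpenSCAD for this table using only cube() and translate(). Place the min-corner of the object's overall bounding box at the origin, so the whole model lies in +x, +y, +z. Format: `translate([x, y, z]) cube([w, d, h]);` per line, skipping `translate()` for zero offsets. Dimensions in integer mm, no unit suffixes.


translate([0, 0, 729]) cube([1494, 988, 28]);
translate([47, 47, 0]) cube([74, 74, 729]);
translate([1373, 47, 0]) cube([74, 74, 729]);
translate([47, 867, 0]) cube([74, 74, 729]);
translate([1373, 867, 0]) cube([74, 74, 729]);


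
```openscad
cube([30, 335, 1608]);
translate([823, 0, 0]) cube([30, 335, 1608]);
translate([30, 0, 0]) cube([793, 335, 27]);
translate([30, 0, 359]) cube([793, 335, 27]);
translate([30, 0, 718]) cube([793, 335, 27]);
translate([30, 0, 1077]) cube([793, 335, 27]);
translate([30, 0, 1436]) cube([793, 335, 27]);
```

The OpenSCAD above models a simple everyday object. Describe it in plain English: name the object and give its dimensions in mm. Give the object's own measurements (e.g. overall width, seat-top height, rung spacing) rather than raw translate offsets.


An open bookshelf. Two side panels, each 30 mm thick, 335 mm deep and 1608 mm tall, stand 853 mm apart (outside-to-outside). Between them sit 5 shelves, each 27 mm thick and 335 mm deep, spanning the full gap between the sides. The bottom shelf rests on the floor (its underside at z = 0) and the clear gap between one shelf's top and the next shelf's underside is 332 mm.


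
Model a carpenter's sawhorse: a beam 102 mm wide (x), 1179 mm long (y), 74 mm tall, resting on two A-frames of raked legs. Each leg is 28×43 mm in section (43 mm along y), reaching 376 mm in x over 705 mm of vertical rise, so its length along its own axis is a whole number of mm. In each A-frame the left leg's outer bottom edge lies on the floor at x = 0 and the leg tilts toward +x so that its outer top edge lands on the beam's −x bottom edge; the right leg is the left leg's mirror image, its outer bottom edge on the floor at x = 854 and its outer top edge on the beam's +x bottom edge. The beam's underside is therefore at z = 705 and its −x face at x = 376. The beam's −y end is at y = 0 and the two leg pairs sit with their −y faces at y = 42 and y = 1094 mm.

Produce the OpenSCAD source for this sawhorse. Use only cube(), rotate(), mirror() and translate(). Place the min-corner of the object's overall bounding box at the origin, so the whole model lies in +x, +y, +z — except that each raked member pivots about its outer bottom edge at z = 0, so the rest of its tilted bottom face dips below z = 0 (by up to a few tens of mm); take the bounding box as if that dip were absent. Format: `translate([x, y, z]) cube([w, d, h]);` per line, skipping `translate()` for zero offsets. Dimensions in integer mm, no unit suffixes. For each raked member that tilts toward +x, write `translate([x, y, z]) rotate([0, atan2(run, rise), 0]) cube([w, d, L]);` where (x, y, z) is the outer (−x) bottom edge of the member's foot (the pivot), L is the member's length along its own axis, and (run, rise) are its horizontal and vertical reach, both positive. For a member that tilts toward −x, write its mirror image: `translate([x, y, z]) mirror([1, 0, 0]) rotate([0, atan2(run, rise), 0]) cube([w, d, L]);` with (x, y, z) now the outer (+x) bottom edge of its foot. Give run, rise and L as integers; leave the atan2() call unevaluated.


translate([376, 0, 705]) cube([102, 1179, 74]);
translate([0, 42, 0]) rotate([0, atan2(376, 705), 0]) cube([28, 43, 799]);
translate([854, 42, 0]) mirror([1, 0, 0]) rotate([0, atan2(376, 705), 0]) cube([28, 43, 799]);
translate([0, 1094, 0]) rotate([0, atan2(376, 705), 0]) cube([28, 43, 799]);
translate([854, 1094, 0]) mirror([1, 0, 0]) rotate([0, atan2(376, 705), 0]) cube([28, 43, 799]);


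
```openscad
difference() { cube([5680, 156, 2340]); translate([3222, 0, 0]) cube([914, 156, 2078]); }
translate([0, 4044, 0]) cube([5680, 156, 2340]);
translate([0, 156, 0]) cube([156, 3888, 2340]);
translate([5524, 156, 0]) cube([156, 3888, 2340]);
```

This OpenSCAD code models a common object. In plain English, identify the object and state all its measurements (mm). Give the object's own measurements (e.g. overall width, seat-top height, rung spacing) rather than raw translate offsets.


A single room: four walls, each 2340 mm tall and 156 mm thick, enclosing an outside footprint 5680×4200 mm (x × y), no floor or roof. The front and back walls (−y and +y sides) run the full x-width; the side walls fit between their inner faces. A door opening 914 mm wide and 2078 mm tall is cut through the front wall from the floor up, its −x edge 3222 mm from the wall's −x end.


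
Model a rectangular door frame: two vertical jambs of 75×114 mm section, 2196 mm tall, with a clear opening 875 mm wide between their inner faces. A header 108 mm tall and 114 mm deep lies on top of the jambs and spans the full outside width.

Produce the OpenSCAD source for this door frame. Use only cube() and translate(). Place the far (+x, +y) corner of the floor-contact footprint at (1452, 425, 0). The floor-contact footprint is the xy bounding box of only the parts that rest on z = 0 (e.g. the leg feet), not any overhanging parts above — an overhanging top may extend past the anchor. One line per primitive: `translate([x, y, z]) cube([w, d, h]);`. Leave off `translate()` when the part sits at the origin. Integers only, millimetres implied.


translate([427, 311, 0]) cube([75, 114, 2196]);
translate([1377, 311, 0]) cube([75, 114, 2196]);
translate([427, 311, 2196]) cube([1025, 114, 108]);


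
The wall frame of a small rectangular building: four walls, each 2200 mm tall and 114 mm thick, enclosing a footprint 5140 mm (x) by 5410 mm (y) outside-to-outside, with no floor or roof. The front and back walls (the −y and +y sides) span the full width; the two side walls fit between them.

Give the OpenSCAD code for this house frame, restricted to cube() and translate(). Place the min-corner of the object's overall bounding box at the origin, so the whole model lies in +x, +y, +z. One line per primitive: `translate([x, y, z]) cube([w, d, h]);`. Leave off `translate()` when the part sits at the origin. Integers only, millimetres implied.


cube([5140, 114, 2200]);
translate([0, 5296, 0]) cube([5140, 114, 2200]);
translate([0, 114, 0]) cube([114, 5182, 2200]);
translate([5026, 114, 0]) cube([114, 5182, 2200]);


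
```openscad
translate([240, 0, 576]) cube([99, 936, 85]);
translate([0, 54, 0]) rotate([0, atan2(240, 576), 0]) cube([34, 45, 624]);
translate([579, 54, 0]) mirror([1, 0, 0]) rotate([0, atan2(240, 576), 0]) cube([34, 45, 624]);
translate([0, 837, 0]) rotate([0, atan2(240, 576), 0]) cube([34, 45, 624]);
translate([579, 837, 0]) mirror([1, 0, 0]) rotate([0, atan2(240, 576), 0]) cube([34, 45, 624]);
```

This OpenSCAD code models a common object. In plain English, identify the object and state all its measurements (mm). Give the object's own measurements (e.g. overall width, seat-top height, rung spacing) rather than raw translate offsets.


A sawhorse. A 99×936×85 mm beam (x, y, z) sits on two A-frame leg pairs. Each pair is two raked legs of 34×45 mm section (45 mm along y) splaying symmetrically in x. Each leg rises 576 mm vertically over 240 mm of horizontal reach and is 624 mm long along its own axis. Every leg's outer bottom edge rests on the floor and its outer top edge meets a bottom edge of the beam — the left legs (tilting toward +x) meet the beam's −x bottom edge, the right legs (their mirror images, tilting toward −x) meet its +x bottom edge — so the leg tops tuck under the beam, the beam's underside is 576 mm above the floor, and the feet are 579 mm apart outside-to-outside with the beam centred between them. The two leg pairs are set in 54 mm from either end of the beam.


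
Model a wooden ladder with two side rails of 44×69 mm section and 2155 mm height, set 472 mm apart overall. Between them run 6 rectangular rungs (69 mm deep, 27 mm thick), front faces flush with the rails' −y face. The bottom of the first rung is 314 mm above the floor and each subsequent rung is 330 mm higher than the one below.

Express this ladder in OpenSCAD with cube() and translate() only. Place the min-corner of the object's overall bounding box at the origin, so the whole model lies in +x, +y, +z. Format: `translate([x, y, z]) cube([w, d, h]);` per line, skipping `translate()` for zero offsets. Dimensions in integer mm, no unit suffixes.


// rung span = 472 - 2*44 = 384
// rung[k] z = 314 + k*330
cube([44, 69, 2155]);
translate([428, 0, 0]) cube([44, 69, 2155]);
translate([44, 0, 314]) cube([384, 69, 27]);
translate([44, 0, 644]) cube([384, 69, 27]);
translate([44, 0, 974]) cube([384, 69, 27]);
translate([44, 0, 1304]) cube([384, 69, 27]);
translate([44, 0, 1634]) cube([384, 69, 27]);
translate([44, 0, 1964]) cube([384, 69, 27]);


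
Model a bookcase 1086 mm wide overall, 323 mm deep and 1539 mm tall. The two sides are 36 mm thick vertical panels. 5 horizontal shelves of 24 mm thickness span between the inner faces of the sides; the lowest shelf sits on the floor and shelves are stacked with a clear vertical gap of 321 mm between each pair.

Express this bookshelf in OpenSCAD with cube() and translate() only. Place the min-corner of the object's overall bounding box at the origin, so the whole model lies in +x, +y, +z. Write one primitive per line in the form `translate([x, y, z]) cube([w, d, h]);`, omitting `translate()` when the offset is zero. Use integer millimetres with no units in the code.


cube([36, 323, 1539]);
translate([1050, 0, 0]) cube([36, 323, 1539]);
translate([36, 0, 0]) cube([1014, 323, 24]);
translate([36, 0, 345]) cube([1014, 323, 24]);
translate([36, 0, 690]) cube([1014, 323, 24]);
translate([36, 0, 1035]) cube([1014, 323, 24]);
translate([36, 0, 1380]) cube([1014, 323, 24]);


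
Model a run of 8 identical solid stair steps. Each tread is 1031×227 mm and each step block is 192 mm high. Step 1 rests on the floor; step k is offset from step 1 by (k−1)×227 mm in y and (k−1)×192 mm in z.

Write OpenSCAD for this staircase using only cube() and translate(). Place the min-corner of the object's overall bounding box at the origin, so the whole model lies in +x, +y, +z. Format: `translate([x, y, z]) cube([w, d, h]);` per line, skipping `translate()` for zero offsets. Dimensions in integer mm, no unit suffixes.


cube([1031, 227, 192]);
translate([0, 227, 192]) cube([1031, 227, 192]);
translate([0, 454, 384]) cube([1031, 227, 192]);
translate([0, 681, 576]) cube([1031, 227, 192]);
translate([0, 908, 768]) cube([1031, 227, 192]);
translate([0, 1135, 960]) cube([1031, 227, 192]);
translate([0, 1362, 1152]) cube([1031, 227, 192]);
translate([0, 1589, 1344]) cube([1031, 227, 192]);


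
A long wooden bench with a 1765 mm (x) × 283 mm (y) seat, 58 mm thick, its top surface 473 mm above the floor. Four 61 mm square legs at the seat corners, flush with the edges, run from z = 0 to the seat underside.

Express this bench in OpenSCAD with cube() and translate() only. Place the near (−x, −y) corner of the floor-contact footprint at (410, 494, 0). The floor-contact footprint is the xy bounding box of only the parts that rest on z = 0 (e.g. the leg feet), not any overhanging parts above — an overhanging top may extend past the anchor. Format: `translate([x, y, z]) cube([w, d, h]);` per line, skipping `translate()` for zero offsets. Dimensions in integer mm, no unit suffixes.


translate([410, 494, 415]) cube([1765, 283, 58]);
translate([410, 494, 0]) cube([61, 61, 415]);
translate([410, 716, 0]) cube([61, 61, 415]);
translate([2114, 494, 0]) cube([61, 61, 415]);
translate([2114, 716, 0]) cube([61, 61, 415]);


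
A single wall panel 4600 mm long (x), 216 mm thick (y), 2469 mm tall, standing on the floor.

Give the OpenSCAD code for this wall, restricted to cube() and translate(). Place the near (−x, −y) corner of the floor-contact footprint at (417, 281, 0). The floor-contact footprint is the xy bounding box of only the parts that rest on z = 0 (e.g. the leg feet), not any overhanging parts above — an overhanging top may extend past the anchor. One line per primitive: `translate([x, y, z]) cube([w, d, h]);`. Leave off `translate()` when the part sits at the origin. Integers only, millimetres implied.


translate([417, 281, 0]) cube([4600, 216, 2469]);


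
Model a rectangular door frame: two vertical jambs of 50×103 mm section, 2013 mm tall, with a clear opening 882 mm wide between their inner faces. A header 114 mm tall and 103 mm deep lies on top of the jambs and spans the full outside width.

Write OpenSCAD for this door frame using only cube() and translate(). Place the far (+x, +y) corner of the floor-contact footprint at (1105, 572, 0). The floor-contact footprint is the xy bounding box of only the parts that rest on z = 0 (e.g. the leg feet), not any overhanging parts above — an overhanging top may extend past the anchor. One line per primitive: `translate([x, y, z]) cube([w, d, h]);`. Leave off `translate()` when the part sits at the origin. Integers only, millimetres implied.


translate([123, 469, 0]) cube([50, 103, 2013]);
translate([1055, 469, 0]) cube([50, 103, 2013]);
translate([123, 469, 2013]) cube([982, 103, 114]);


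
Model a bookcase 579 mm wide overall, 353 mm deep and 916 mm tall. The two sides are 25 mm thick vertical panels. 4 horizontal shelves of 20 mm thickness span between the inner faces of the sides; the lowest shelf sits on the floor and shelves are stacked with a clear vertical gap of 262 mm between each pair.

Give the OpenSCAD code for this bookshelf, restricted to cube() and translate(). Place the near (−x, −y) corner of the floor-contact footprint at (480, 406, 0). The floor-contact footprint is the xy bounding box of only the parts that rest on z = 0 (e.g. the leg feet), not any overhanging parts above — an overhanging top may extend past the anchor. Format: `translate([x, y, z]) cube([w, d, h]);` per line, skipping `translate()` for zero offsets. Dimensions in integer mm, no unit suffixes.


translate([480, 406, 0]) cube([25, 353, 916]);
translate([1034, 406, 0]) cube([25, 353, 916]);
translate([505, 406, 0]) cube([529, 353, 20]);
translate([505, 406, 282]) cube([529, 353, 20]);
translate([505, 406, 564]) cube([529, 353, 20]);
translate([505, 406, 846]) cube([529, 353, 20]);


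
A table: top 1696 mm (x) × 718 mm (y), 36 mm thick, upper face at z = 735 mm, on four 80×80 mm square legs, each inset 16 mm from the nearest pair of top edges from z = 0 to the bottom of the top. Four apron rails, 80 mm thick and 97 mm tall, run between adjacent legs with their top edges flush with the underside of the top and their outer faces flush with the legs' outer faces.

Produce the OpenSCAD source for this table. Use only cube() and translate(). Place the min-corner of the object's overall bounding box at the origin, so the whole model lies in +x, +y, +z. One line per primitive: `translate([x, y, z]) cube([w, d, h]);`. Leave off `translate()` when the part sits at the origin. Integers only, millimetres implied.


translate([0, 0, 699]) cube([1696, 718, 36]);
translate([16, 16, 0]) cube([80, 80, 699]);
translate([1600, 16, 0]) cube([80, 80, 699]);
translate([16, 622, 0]) cube([80, 80, 699]);
translate([1600, 622, 0]) cube([80, 80, 699]);
translate([96, 16, 602]) cube([1504, 80, 97]);
translate([96, 622, 602]) cube([1504, 80, 97]);
translate([16, 96, 602]) cube([80, 526, 97]);
translate([1600, 96, 602]) cube([80, 526, 97]);


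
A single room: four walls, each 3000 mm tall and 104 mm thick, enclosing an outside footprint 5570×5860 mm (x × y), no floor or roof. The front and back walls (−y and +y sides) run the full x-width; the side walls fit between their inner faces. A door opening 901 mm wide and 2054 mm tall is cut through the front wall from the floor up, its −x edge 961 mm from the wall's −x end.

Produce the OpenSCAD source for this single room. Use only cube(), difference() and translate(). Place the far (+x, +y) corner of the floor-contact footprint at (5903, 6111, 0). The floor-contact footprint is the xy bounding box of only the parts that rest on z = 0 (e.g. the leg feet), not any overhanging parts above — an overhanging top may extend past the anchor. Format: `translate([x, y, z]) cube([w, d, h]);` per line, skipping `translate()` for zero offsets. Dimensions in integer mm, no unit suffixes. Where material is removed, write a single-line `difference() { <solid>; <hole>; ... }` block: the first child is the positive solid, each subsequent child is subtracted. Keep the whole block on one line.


difference() { translate([333, 251, 0]) cube([5570, 104, 3000]); translate([1294, 251, 0]) cube([901, 104, 2054]); }
translate([333, 6007, 0]) cube([5570, 104, 3000]);
translate([333, 355, 0]) cube([104, 5652, 3000]);
translate([5799, 355, 0]) cube([104, 5652, 3000]);


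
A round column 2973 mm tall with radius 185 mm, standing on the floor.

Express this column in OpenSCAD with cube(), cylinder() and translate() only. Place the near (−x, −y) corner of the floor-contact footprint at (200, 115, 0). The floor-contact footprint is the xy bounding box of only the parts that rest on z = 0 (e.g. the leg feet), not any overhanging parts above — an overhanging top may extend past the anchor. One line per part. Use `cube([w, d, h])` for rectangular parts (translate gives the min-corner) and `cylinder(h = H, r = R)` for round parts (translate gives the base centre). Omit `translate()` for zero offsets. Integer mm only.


translate([385, 300, 0]) cylinder(h = 2973, r = 185);


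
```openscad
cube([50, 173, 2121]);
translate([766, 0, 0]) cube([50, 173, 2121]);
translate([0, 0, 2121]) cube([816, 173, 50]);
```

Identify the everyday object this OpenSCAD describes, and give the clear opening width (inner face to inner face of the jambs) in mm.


A door frame. The clear opening width is 716 mm.

Two 2121 mm tall posts with a header on top — a door frame. The left jamb is 50 mm wide at x = 0; the right jamb starts at x = 766. The clear opening is 766 − 50 = 716 mm.


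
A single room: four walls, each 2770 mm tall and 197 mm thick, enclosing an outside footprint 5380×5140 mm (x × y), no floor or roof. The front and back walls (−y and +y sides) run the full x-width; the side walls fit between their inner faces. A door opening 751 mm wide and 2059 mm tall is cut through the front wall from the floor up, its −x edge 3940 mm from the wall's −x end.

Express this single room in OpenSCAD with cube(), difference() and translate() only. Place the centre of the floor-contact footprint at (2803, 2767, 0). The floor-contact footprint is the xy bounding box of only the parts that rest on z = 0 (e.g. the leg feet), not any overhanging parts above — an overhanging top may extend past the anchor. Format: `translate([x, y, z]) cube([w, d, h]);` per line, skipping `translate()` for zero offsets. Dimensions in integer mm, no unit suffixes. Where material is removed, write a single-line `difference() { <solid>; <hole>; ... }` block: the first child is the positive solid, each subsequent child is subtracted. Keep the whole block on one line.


difference() { translate([113, 197, 0]) cube([5380, 197, 2770]); translate([4053, 197, 0]) cube([751, 197, 2059]); }
translate([113, 5140, 0]) cube([5380, 197, 2770]);
translate([113, 394, 0]) cube([197, 4746, 2770]);
translate([5296, 394, 0]) cube([197, 4746, 2770]);


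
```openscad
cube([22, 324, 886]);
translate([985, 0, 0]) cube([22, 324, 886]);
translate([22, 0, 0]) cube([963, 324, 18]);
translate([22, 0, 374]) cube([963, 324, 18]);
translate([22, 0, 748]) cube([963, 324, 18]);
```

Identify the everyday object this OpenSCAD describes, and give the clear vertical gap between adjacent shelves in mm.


A bookshelf. The clear shelf gap is 356 mm.

Two tall side panels with 3 horizontal boards between them — a bookshelf. The first two shelf undersides are at z = 0 and z = 374; with shelf thickness 18, the clear gap is 374 − 0 − 18 = 356 mm.


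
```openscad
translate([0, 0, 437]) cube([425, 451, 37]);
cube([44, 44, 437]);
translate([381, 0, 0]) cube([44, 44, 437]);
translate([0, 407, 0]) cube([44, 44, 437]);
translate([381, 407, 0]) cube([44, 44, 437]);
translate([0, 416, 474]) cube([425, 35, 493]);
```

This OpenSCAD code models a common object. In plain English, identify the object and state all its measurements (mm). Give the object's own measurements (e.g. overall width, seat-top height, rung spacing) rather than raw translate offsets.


A chair. The seat is a 425×451×37 mm slab with its top at z = 474 mm, on four 44×44 mm corner legs (flush with the seat edges, standing on z = 0). A flat backrest 35 mm thick, 493 mm tall, spans the full seat width and rises from the seat top along its +y edge, rear face flush with the rear of the seat.


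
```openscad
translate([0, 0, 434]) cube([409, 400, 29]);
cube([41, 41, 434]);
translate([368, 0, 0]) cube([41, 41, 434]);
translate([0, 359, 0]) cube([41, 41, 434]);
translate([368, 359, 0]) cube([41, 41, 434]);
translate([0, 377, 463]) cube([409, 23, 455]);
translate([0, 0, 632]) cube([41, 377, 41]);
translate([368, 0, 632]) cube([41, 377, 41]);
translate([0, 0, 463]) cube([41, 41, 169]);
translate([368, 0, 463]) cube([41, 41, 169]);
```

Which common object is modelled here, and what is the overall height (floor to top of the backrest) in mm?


A chair. The overall height is 918 mm.

A slab on four corner posts with a tall panel at the back — a chair. The seat slab sits at z = 434 with thickness 29, and the 455 mm backrest starts at the seat top, so the overall height is 434 + 29 + 455 = 918 mm.


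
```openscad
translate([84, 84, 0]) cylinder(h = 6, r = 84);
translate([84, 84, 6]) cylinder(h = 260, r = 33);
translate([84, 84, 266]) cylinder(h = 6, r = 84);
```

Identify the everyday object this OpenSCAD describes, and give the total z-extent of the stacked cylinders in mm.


A spool. The overall height is 272 mm.

Three coaxial cylinders, large–small–large — a spool. Two 6 mm flanges and a 260 mm core give 6 + 260 + 6 = 272 mm.


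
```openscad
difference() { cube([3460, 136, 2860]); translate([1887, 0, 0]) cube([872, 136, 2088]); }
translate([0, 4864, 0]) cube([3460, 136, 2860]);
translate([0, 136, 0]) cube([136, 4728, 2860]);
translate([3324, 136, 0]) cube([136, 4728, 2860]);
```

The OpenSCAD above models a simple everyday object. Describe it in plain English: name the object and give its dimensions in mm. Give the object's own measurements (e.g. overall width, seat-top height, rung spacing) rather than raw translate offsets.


A single room: four walls, each 2860 mm tall and 136 mm thick, enclosing an outside footprint 3460×5000 mm (x × y), no floor or roof. The front and back walls (−y and +y sides) run the full x-width; the side walls fit between their inner faces. A door opening 872 mm wide and 2088 mm tall is cut through the front wall from the floor up, its −x edge 1887 mm from the wall's −x end.


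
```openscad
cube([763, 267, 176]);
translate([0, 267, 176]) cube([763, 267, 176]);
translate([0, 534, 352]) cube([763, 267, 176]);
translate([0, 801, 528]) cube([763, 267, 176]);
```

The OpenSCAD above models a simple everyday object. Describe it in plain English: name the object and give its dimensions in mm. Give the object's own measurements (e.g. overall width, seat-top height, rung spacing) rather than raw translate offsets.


A straight staircase of 4 solid steps. Each step is 763 mm wide (x), 267 mm deep (y, the going) and 176 mm tall (the rise). The first step rests on the floor; each subsequent step sits one going further in +y and one rise higher in +z, directly behind and above the previous step with no overlap.


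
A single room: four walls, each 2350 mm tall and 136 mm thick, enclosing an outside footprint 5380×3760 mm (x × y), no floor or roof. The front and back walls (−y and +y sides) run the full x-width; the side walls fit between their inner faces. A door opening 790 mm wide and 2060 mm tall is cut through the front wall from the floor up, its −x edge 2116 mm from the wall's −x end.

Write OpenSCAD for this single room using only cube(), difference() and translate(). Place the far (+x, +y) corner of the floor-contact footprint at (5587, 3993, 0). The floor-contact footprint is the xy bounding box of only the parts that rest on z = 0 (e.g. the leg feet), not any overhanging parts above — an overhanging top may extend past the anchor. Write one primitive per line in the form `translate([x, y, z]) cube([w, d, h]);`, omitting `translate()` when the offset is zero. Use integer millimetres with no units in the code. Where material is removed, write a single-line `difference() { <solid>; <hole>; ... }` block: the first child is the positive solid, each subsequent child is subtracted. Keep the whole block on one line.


difference() { translate([207, 233, 0]) cube([5380, 136, 2350]); translate([2323, 233, 0]) cube([790, 136, 2060]); }
translate([207, 3857, 0]) cube([5380, 136, 2350]);
translate([207, 369, 0]) cube([136, 3488, 2350]);
translate([5451, 369, 0]) cube([136, 3488, 2350]);


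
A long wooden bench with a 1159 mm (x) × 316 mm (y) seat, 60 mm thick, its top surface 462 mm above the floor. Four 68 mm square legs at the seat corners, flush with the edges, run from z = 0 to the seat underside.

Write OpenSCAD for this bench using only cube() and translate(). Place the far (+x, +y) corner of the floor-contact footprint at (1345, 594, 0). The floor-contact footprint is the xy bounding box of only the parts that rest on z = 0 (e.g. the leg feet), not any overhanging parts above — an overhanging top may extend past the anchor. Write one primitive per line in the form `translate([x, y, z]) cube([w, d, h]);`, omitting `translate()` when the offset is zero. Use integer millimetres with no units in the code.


translate([186, 278, 402]) cube([1159, 316, 60]);
translate([186, 278, 0]) cube([68, 68, 402]);
translate([186, 526, 0]) cube([68, 68, 402]);
translate([1277, 278, 0]) cube([68, 68, 402]);
translate([1277, 526, 0]) cube([68, 68, 402]);


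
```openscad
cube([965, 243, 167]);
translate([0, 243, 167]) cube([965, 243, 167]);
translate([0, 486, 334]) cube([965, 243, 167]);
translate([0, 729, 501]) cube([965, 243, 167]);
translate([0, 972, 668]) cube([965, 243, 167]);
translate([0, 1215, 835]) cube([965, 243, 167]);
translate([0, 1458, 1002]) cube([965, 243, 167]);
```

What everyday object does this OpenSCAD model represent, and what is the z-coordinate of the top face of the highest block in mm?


A staircase. The total rise is 1169 mm.

7 identical blocks, each offset up and back from the previous — a staircase. Each step is 167 mm tall and there are 7 of them, so the total rise is 7 × 167 = 1169 mm.


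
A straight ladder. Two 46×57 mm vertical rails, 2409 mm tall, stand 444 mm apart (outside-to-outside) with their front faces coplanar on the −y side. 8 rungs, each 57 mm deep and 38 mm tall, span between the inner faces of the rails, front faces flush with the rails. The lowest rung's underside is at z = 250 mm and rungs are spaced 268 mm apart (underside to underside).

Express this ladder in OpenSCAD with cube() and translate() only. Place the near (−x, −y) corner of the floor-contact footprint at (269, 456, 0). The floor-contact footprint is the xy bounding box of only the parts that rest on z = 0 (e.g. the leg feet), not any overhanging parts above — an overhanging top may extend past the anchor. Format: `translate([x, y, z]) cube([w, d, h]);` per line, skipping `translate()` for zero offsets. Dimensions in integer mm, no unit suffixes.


translate([269, 456, 0]) cube([46, 57, 2409]);
translate([667, 456, 0]) cube([46, 57, 2409]);
translate([315, 456, 250]) cube([352, 57, 38]);
translate([315, 456, 518]) cube([352, 57, 38]);
translate([315, 456, 786]) cube([352, 57, 38]);
translate([315, 456, 1054]) cube([352, 57, 38]);
translate([315, 456, 1322]) cube([352, 57, 38]);
translate([315, 456, 1590]) cube([352, 57, 38]);
translate([315, 456, 1858]) cube([352, 57, 38]);
translate([315, 456, 2126]) cube([352, 57, 38]);


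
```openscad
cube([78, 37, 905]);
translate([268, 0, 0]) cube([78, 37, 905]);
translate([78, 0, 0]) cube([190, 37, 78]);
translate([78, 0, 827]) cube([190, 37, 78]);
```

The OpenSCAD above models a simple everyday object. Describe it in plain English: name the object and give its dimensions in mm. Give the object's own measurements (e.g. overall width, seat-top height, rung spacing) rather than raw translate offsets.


A rectangular picture frame lying in the x–z plane (depth along y). The opening is 190 mm wide (x) by 749 mm tall (z), surrounded by a border 78 mm wide on all four sides. The frame is 37 mm deep and is made of two full-height vertical stiles with two horizontal rails fitted between them.


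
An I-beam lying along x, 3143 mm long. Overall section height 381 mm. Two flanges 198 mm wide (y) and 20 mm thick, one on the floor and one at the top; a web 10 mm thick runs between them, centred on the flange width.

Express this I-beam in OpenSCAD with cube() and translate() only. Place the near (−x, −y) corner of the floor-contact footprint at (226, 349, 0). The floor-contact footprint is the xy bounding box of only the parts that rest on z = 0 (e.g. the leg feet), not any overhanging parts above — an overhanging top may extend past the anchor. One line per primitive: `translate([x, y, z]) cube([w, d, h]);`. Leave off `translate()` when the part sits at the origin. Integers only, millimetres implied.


translate([226, 349, 0]) cube([3143, 198, 20]);
translate([226, 443, 20]) cube([3143, 10, 341]);
translate([226, 349, 361]) cube([3143, 198, 20]);


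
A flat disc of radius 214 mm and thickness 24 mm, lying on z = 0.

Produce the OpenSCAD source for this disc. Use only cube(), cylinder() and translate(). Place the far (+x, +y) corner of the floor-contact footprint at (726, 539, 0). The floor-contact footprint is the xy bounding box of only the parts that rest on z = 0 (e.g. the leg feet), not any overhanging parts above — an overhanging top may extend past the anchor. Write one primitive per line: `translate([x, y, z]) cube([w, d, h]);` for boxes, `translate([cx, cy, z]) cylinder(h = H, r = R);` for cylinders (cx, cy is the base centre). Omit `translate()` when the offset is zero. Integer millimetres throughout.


translate([512, 325, 0]) cylinder(h = 24, r = 214);


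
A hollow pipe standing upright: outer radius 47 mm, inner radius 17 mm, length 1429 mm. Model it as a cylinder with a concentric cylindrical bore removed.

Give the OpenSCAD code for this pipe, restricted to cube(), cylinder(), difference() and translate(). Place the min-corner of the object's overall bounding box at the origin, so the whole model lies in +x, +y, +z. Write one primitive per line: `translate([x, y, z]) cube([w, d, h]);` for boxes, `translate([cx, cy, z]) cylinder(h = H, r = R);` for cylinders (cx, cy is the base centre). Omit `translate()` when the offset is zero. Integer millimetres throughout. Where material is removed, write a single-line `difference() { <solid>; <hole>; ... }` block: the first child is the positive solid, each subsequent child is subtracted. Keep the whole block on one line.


difference() { translate([47, 47, 0]) cylinder(h = 1429, r = 47); translate([47, 47, 0]) cylinder(h = 1429, r = 17); }


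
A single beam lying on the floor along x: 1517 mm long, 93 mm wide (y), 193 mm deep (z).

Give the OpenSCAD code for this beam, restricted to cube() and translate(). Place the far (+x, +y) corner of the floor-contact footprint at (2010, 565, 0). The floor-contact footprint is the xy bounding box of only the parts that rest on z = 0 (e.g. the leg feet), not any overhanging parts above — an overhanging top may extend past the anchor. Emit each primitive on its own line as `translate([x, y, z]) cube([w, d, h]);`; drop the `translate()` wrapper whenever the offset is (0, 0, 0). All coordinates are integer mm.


translate([493, 472, 0]) cube([1517, 93, 193]);


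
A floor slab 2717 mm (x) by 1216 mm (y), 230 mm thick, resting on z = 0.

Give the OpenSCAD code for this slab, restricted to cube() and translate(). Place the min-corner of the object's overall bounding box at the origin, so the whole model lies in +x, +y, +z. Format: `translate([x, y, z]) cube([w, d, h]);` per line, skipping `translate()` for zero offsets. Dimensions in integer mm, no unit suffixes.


cube([2717, 1216, 230]);


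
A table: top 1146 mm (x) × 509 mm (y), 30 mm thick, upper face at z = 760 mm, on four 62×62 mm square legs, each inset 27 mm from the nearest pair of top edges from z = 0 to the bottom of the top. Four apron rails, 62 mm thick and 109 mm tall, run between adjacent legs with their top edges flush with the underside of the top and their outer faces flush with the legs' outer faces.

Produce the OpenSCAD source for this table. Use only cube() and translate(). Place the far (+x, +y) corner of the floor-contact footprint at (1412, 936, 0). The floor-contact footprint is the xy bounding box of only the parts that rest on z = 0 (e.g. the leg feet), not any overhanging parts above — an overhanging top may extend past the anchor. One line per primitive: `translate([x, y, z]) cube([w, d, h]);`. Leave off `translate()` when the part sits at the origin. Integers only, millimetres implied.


// leg_h = 760 - 30 = 730
// apron z = 730 - 109 = 621
translate([293, 454, 730]) cube([1146, 509, 30]);
translate([320, 481, 0]) cube([62, 62, 730]);
translate([1350, 481, 0]) cube([62, 62, 730]);
translate([320, 874, 0]) cube([62, 62, 730]);
translate([1350, 874, 0]) cube([62, 62, 730]);
translate([382, 481, 621]) cube([968, 62, 109]);
translate([382, 874, 621]) cube([968, 62, 109]);
translate([320, 543, 621]) cube([62, 331, 109]);
translate([1350, 543, 621]) cube([62, 331, 109]);


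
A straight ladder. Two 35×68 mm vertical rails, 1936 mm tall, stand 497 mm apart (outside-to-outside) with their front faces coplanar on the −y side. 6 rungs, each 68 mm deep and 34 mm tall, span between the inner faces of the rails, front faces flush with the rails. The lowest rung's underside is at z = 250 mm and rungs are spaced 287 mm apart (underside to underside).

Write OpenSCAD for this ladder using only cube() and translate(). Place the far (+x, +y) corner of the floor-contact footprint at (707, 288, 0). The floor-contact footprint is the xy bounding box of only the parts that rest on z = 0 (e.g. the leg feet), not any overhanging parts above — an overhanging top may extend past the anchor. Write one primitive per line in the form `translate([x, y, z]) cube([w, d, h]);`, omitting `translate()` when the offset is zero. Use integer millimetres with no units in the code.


translate([210, 220, 0]) cube([35, 68, 1936]);
translate([672, 220, 0]) cube([35, 68, 1936]);
translate([245, 220, 250]) cube([427, 68, 34]);
translate([245, 220, 537]) cube([427, 68, 34]);
translate([245, 220, 824]) cube([427, 68, 34]);
translate([245, 220, 1111]) cube([427, 68, 34]);
translate([245, 220, 1398]) cube([427, 68, 34]);
translate([245, 220, 1685]) cube([427, 68, 34]);


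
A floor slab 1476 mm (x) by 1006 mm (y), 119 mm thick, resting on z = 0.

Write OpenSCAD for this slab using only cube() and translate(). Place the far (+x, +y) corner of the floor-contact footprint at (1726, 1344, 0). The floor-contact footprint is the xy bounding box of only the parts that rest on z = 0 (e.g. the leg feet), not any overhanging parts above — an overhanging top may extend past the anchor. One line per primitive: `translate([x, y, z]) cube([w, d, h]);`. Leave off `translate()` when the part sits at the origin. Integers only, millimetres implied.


translate([250, 338, 0]) cube([1476, 1006, 119]);


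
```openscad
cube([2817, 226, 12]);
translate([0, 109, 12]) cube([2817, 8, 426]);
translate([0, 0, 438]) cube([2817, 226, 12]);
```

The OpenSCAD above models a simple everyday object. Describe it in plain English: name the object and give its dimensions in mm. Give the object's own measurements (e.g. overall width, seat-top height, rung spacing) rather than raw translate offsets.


An I-beam lying along x, 2817 mm long. Overall section height 450 mm. Two flanges 226 mm wide (y) and 12 mm thick, one on the floor and one at the top; a web 8 mm thick runs between them, centred on the flange width.


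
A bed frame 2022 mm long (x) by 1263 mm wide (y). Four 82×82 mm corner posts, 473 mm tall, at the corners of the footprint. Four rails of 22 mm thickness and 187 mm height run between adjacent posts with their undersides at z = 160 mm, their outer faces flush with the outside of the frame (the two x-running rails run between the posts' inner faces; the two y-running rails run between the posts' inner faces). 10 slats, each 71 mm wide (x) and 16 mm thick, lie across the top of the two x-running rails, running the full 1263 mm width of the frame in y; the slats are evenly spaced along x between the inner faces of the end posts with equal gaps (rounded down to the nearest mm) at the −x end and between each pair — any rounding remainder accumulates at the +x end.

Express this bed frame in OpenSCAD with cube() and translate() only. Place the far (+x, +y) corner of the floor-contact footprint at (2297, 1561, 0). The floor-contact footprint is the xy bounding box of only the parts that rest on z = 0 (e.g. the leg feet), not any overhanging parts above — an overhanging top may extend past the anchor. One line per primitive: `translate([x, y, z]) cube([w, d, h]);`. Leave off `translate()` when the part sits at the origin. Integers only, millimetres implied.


translate([275, 298, 0]) cube([82, 82, 473]);
translate([275, 1479, 0]) cube([82, 82, 473]);
translate([2215, 298, 0]) cube([82, 82, 473]);
translate([2215, 1479, 0]) cube([82, 82, 473]);
translate([357, 298, 160]) cube([1858, 22, 187]);
translate([357, 1539, 160]) cube([1858, 22, 187]);
translate([275, 380, 160]) cube([22, 1099, 187]);
translate([2275, 380, 160]) cube([22, 1099, 187]);
translate([461, 298, 347]) cube([71, 1263, 16]);
translate([636, 298, 347]) cube([71, 1263, 16]);
translate([811, 298, 347]) cube([71, 1263, 16]);
translate([986, 298, 347]) cube([71, 1263, 16]);
translate([1161, 298, 347]) cube([71, 1263, 16]);
translate([1336, 298, 347]) cube([71, 1263, 16]);
translate([1511, 298, 347]) cube([71, 1263, 16]);
translate([1686, 298, 347]) cube([71, 1263, 16]);
translate([1861, 298, 347]) cube([71, 1263, 16]);
translate([2036, 298, 347]) cube([71, 1263, 16]);


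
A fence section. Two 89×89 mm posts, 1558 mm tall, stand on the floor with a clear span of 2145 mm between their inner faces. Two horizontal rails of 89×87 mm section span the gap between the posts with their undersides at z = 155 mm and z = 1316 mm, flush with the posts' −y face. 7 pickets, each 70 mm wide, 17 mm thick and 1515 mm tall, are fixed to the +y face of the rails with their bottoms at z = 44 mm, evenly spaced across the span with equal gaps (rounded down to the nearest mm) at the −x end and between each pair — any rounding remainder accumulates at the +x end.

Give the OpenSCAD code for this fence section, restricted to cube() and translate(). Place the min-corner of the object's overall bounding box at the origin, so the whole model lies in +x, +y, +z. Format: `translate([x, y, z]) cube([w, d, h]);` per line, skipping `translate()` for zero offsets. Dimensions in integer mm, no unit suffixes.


cube([89, 89, 1558]);
translate([2234, 0, 0]) cube([89, 89, 1558]);
translate([89, 0, 155]) cube([2145, 89, 87]);
translate([89, 0, 1316]) cube([2145, 89, 87]);
translate([295, 89, 44]) cube([70, 17, 1515]);
translate([571, 89, 44]) cube([70, 17, 1515]);
translate([847, 89, 44]) cube([70, 17, 1515]);
translate([1123, 89, 44]) cube([70, 17, 1515]);
translate([1399, 89, 44]) cube([70, 17, 1515]);
translate([1675, 89, 44]) cube([70, 17, 1515]);
translate([1951, 89, 44]) cube([70, 17, 1515]);
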